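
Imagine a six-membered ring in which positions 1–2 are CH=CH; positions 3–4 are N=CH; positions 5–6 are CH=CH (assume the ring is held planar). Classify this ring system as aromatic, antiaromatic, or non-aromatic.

Aromatic

All ring atoms are sp² and supply a p orbital to the ring (every atom in a ring double bond is sp² and brings one electron to the p orbital; each =N– nitrogen is pyridine-type (lone pair in the sp² plane, one electron in the p orbital)); the conjugation is uninterrupted.
Counting π electrons: 3 × 2 = 6 from the 3 double-bond units.
Since 6 = 4·1 + 2, the ring meets the 4n+2 criterion.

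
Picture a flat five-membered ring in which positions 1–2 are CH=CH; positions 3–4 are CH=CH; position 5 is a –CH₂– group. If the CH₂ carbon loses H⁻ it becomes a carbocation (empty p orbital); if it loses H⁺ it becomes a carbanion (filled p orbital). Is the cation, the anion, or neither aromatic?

In either ion the ring is fully conjugated: every atom, including the new sp² carbon, supplies a p orbital.
Cation: 2 × 2 + 0 = 4 π electrons → 4(1), antiaromatic.
Anion: 2 × 2 + 2 = 6 π electrons → 4(1)+2, aromatic.

The anion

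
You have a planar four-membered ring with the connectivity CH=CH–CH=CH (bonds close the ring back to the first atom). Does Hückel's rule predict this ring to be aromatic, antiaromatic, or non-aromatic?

Antiaromatic

All ring atoms are sp² and supply a p orbital to the ring (every atom in a ring double bond is sp² and brings one electron to the p orbital); the conjugation is uninterrupted.
π-electron count: 2 × 2 = 4 from the 2 double-bond units.
4 is a 4n count (n = 1), so the planar conjugated ring is antiaromatic.
(This ring is cyclobutadiene.)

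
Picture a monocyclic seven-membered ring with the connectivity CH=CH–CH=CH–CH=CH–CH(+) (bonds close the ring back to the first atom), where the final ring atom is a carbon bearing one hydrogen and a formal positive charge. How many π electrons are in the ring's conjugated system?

All ring atoms are sp² and supply a p orbital to the ring (each doubly-bonded ring atom is sp² with one p-orbital electron; the carbocation has an empty p orbital); the conjugation is uninterrupted.
Adding the contributions, 3 × 2 = 6 from the double-bond units + 0 from the CH(+) atom = 6.

6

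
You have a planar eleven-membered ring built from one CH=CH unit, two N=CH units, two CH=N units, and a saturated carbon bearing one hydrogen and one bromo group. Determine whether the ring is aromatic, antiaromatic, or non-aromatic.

Non-aromatic

The CH(bromo) carbon is saturated: that saturated carbon is sp³ and has no p orbital in the ring π system. Conjugation is not continuous around the ring.
Hückel's rule only applies to fully conjugated rings, so this one is simply non-aromatic.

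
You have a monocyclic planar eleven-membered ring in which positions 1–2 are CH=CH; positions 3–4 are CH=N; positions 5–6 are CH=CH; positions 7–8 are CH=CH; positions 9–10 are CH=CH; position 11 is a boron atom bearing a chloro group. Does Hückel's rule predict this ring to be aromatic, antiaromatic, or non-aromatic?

Aromatic

Every ring atom contributes a p orbital perpendicular to the ring (every atom in a ring double bond is sp² and brings one electron to the p orbital; each sp² =N– keeps its lone pair in-plane and puts one electron into the π system; the boron has an empty p orbital), so the π system is cyclic and fully conjugated.
Counting π electrons: 5 × 2 = 10 from the double-bond units + 0 from the B(chloro) atom = 10.
Since 10 = 4·2 + 2, the ring meets the 4n+2 criterion.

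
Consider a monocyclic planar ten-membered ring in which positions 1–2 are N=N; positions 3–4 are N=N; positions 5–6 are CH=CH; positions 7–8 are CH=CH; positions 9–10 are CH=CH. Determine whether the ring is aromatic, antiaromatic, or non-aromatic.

Aromatic

Every ring atom contributes a p orbital perpendicular to the ring (the double-bond atoms are sp², each contributing one p electron; each sp² =N– keeps its lone pair in-plane and puts one electron into the π system), so the π system is cyclic and fully conjugated.
Adding the contributions, 5 × 2 = 10 from the 5 double-bond units.
With 10 π electrons (n = 2), the Hückel 4n+2 condition holds.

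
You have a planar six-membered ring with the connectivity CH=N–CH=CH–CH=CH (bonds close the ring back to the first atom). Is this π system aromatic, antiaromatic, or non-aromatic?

All ring atoms are sp² and supply a p orbital to the ring (every atom in a ring double bond is sp² and brings one electron to the p orbital; the doubly-bonded nitrogens are pyridine-type — their lone pairs lie in the ring plane, leaving one electron in the p orbital); the conjugation is uninterrupted.
Tallying contributions gives 3 × 2 = 6 from the 3 double-bond units.
Since 6 = 4·1 + 2, the ring meets the 4n+2 criterion.

Aromatic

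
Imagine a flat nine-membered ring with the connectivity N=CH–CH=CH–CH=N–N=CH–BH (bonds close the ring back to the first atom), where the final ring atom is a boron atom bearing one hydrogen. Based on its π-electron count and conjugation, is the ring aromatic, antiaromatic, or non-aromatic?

Antiaromatic

The p orbitals form a continuous loop: every atom in a ring double bond is sp² and brings one electron to the p orbital; the doubly-bonded nitrogens are pyridine-type — their lone pairs lie in the ring plane, leaving one electron in the p orbital; the boron has an empty p orbital. The ring is fully conjugated.
π-electron count: 4 × 2 = 8 from the double-bond units + 0 from the BH atom = 8.
8 is a 4n count (n = 2), so the planar conjugated ring is antiaromatic.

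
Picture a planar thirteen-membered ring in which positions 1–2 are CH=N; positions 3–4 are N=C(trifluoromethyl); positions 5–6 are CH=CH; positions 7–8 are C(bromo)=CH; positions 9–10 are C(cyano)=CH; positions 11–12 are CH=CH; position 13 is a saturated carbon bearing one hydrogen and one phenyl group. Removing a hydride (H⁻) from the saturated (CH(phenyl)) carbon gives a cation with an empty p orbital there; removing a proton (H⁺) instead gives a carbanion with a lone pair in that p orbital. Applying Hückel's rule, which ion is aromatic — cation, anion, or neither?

Once that carbon is sp², every ring atom has a p orbital and both ions are fully conjugated.
Cation: 6 × 2 + 0 = 12 π electrons → 4(3), antiaromatic.
Anion: 6 × 2 + 2 = 14 π electrons → 4(3)+2, aromatic.

The anion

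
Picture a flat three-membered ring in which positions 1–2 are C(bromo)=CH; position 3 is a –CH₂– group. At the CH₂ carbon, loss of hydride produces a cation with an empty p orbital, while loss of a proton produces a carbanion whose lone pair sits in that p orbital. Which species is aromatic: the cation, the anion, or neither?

Once that carbon is sp², every ring atom has a p orbital and both ions are fully conjugated.
Cation: 1 × 2 + 0 = 2 π electrons → 4(0)+2, aromatic.
Anion: 1 × 2 + 2 = 4 π electrons → 4(1), antiaromatic.

The cation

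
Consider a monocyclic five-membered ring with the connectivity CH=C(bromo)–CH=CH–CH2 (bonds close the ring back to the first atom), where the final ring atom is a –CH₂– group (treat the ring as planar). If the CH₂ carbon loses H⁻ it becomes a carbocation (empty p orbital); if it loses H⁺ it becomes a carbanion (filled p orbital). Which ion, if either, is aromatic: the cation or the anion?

The anion

Both ions have a continuous loop of p orbitals — each ring atom is sp².
Cation: 2 × 2 + 0 = 4 π electrons → 4(1), antiaromatic.
Anion: 2 × 2 + 2 = 6 π electrons → 4(1)+2, aromatic.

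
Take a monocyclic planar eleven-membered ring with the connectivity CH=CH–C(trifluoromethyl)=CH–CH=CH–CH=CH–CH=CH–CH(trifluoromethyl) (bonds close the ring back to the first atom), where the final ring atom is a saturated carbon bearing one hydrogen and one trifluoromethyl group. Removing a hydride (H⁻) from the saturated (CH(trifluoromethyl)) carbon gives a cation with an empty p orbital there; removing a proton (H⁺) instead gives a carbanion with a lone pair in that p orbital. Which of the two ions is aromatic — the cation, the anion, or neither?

In either ion the ring is fully conjugated: every atom, including the new sp² carbon, supplies a p orbital.
Cation: 5 × 2 + 0 = 10 π electrons → 4(2)+2, aromatic.
Anion: 5 × 2 + 2 = 12 π electrons → 4(3), antiaromatic.

The cation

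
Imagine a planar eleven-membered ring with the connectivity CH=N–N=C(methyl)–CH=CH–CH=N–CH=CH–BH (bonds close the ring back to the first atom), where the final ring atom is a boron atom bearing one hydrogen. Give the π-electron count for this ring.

Every ring atom contributes a p orbital perpendicular to the ring (every atom in a ring double bond is sp² and brings one electron to the p orbital; each =N– nitrogen is pyridine-type (lone pair in the sp² plane, one electron in the p orbital); the boron has an empty p orbital), so the π system is cyclic and fully conjugated.
Tallying contributions gives 5 × 2 = 10 from the double-bond units + 0 from the BH atom = 10.

10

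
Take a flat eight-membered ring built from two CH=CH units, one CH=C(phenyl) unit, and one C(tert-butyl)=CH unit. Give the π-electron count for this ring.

8

Every ring atom contributes a p orbital perpendicular to the ring (the double-bond atoms are sp², each contributing one p electron), so the π system is cyclic and fully conjugated.
Tallying contributions gives 4 × 2 = 8 from the 4 double-bond units.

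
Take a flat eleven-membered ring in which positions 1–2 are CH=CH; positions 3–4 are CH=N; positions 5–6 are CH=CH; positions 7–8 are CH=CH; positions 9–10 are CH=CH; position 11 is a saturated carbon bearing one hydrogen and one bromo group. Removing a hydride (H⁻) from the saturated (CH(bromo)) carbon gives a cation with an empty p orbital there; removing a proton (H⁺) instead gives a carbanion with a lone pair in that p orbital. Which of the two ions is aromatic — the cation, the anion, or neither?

Both ions have a continuous loop of p orbitals — each ring atom is sp².
Cation: 5 × 2 + 0 = 10 π electrons → 4(2)+2, aromatic.
Anion: 5 × 2 + 2 = 12 π electrons → 4(3), antiaromatic.

The cation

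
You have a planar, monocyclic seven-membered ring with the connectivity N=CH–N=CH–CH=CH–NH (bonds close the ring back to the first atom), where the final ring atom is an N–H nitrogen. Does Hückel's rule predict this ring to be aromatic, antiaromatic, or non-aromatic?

Antiaromatic

Every ring atom contributes a p orbital perpendicular to the ring (each doubly-bonded ring atom is sp² with one p-orbital electron; the doubly-bonded nitrogens are pyridine-type — their lone pairs lie in the ring plane, leaving one electron in the p orbital; the pyrrole-type nitrogen donates its lone pair from the p orbital), so the π system is cyclic and fully conjugated.
Counting π electrons: 3 × 2 = 6 from the double-bond units + 2 from the NH atom = 8.
8 = 4(2); a planar, fully conjugated 4n system is antiaromatic.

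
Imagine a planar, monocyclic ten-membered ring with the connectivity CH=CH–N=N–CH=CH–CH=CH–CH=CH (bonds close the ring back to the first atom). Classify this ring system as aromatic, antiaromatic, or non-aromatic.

Check conjugation: the double-bond atoms are sp², each contributing one p electron; the doubly-bonded nitrogens are pyridine-type — their lone pairs lie in the ring plane, leaving one electron in the p orbital — every position has a p orbital, so the cyclic π system is continuous.
Adding the contributions, 5 × 2 = 10 from the 5 double-bond units.
Since 10 = 4·2 + 2, the ring meets the 4n+2 criterion.

Aromatic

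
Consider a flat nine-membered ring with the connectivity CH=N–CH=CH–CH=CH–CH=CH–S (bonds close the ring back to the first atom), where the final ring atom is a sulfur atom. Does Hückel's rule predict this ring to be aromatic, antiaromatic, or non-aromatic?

Aromatic

The p orbitals form a continuous loop: each doubly-bonded ring atom is sp² with one p-orbital electron; the doubly-bonded nitrogens are pyridine-type — their lone pairs lie in the ring plane, leaving one electron in the p orbital; the sulfur donates one lone pair from its p orbital. The ring is fully conjugated.
π-electron count: 4 × 2 = 8 from the double-bond units + 2 from the S atom = 10.
Since 10 = 4·2 + 2, the ring meets the 4n+2 criterion.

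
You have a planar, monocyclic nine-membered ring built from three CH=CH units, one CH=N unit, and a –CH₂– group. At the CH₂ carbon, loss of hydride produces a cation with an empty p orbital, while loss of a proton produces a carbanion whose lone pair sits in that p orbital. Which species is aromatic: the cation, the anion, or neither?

The anion

In either ion the ring is fully conjugated: every atom, including the new sp² carbon, supplies a p orbital.
Cation: 4 × 2 + 0 = 8 π electrons → 4(2), antiaromatic.
Anion: 4 × 2 + 2 = 10 π electrons → 4(2)+2, aromatic.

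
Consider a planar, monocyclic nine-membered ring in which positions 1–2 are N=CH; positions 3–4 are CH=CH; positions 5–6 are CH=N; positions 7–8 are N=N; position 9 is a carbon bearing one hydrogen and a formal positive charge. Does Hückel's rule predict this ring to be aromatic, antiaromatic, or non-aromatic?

Antiaromatic

Every ring atom contributes a p orbital perpendicular to the ring (each doubly-bonded ring atom is sp² with one p-orbital electron; the doubly-bonded nitrogens are pyridine-type — their lone pairs lie in the ring plane, leaving one electron in the p orbital; the carbocation has an empty p orbital), so the π system is cyclic and fully conjugated.
Counting π electrons: 4 × 2 = 8 from the double-bond units + 0 from the CH(+) atom = 8.
With 8 = 4·2 π electrons, Hückel's rule classifies the planar ring as antiaromatic.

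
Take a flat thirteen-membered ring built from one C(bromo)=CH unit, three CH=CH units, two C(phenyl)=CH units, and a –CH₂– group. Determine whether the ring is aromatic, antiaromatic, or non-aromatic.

Non-aromatic

At the CH2 position, the tetrahedral CH₂ carbon is sp³ and has no p orbital in the ring π system; the ring's p-orbital overlap is broken there.
Broken conjugation rules out both aromaticity and antiaromaticity.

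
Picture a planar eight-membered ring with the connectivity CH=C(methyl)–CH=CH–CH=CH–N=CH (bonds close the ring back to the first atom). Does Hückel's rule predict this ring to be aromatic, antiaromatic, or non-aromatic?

Every ring atom contributes a p orbital perpendicular to the ring (each doubly-bonded ring atom is sp² with one p-orbital electron; each sp² =N– keeps its lone pair in-plane and puts one electron into the π system), so the π system is cyclic and fully conjugated.
Tallying contributions gives 4 × 2 = 8 from the 4 double-bond units.
A 4n π count (8, n = 2) in a planar conjugated ring means antiaromatic.

Antiaromatic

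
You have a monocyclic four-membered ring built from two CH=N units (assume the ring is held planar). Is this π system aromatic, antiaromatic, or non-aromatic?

Every ring atom contributes a p orbital perpendicular to the ring (each doubly-bonded ring atom is sp² with one p-orbital electron; the doubly-bonded nitrogens are pyridine-type — their lone pairs lie in the ring plane, leaving one electron in the p orbital), so the π system is cyclic and fully conjugated.
Counting π electrons: 2 × 2 = 4 from the 2 double-bond units.
4 is a 4n count (n = 1), so the planar conjugated ring is antiaromatic.

Antiaromatic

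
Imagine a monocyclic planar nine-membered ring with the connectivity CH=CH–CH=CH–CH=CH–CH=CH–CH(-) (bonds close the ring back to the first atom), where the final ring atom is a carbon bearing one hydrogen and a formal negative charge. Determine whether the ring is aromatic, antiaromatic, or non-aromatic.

Check conjugation: the double-bond atoms are sp², each contributing one p electron; the carbanion's lone pair occupies the p orbital — every position has a p orbital, so the cyclic π system is continuous.
Adding the contributions, 4 × 2 = 8 from the double-bond units + 2 from the CH(-) atom = 10.
That gives a 4n+2 count (10, n = 2).

Aromatic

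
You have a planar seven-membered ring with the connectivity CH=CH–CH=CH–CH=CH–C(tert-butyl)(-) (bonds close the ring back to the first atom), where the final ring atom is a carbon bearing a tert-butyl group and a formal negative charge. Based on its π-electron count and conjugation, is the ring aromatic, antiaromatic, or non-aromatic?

Antiaromatic

Every ring atom contributes a p orbital perpendicular to the ring (each doubly-bonded ring atom is sp² with one p-orbital electron; the carbanion's lone pair occupies the p orbital), so the π system is cyclic and fully conjugated.
Adding the contributions, 3 × 2 = 6 from the double-bond units + 2 from the C(tert-butyl)(-) atom = 8.
With 8 = 4·2 π electrons, Hückel's rule classifies the planar ring as antiaromatic.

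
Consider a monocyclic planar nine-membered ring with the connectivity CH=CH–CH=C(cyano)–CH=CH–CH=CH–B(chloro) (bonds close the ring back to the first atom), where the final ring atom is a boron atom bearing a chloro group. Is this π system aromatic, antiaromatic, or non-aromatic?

Antiaromatic

Check conjugation: the double-bond atoms are sp², each contributing one p electron; the boron has an empty p orbital — every position has a p orbital, so the cyclic π system is continuous.
Counting π electrons: 4 × 2 = 8 from the double-bond units + 0 from the B(chloro) atom = 8.
With 8 = 4·2 π electrons, Hückel's rule classifies the planar ring as antiaromatic.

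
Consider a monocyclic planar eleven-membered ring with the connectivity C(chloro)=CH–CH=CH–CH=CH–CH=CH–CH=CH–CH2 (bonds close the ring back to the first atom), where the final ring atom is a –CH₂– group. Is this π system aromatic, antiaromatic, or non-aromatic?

At the CH2 position, the tetrahedral CH₂ carbon is sp³ and has no p orbital in the ring π system; the ring's p-orbital overlap is broken there.
Hückel's rule only applies to fully conjugated rings, so this one is simply non-aromatic.

Non-aromatic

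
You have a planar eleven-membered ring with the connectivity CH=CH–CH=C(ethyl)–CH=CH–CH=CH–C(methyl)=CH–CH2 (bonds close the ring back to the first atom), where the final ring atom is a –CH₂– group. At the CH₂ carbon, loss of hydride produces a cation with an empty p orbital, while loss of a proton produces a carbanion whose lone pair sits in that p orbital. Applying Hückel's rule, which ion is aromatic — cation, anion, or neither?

In either ion the ring is fully conjugated: every atom, including the new sp² carbon, supplies a p orbital.
Cation: 5 × 2 + 0 = 10 π electrons → 4(2)+2, aromatic.
Anion: 5 × 2 + 2 = 12 π electrons → 4(3), antiaromatic.

The cation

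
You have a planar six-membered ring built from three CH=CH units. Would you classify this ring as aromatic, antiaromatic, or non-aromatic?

Aromatic

The p orbitals form a continuous loop: the double-bond atoms are sp², each contributing one p electron. The ring is fully conjugated.
Adding the contributions, 3 × 2 = 6 from the 3 double-bond units.
That gives a 4n+2 count (6, n = 1).
(The species described is benzene.)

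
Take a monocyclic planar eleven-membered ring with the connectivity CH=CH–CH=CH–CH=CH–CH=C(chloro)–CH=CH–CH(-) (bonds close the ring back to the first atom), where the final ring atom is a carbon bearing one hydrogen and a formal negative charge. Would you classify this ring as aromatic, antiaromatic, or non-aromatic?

Antiaromatic

Check conjugation: the double-bond atoms are sp², each contributing one p electron; the carbanion's lone pair occupies the p orbital — every position has a p orbital, so the cyclic π system is continuous.
Counting π electrons: 5 × 2 = 10 from the double-bond units + 2 from the CH(-) atom = 12.
With 12 = 4·3 π electrons, Hückel's rule classifies the planar ring as antiaromatic.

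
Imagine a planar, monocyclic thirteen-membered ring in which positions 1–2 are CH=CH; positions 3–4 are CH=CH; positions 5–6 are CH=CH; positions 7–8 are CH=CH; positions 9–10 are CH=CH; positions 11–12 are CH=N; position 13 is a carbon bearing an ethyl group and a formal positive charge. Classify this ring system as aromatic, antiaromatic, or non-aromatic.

All ring atoms are sp² and supply a p orbital to the ring (every atom in a ring double bond is sp² and brings one electron to the p orbital; each =N– nitrogen is pyridine-type (lone pair in the sp² plane, one electron in the p orbital); the carbocation has an empty p orbital); the conjugation is uninterrupted.
Adding the contributions, 6 × 2 = 12 from the double-bond units + 0 from the C(ethyl)(+) atom = 12.
A 4n π count (12, n = 3) in a planar conjugated ring means antiaromatic.

Antiaromatic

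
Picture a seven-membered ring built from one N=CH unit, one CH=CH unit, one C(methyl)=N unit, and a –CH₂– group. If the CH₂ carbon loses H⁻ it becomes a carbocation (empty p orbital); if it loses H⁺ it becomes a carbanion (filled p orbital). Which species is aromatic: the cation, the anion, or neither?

In both ions every ring atom is sp² and contributes a p orbital, so both rings are fully conjugated.
Cation: 3 × 2 + 0 = 6 π electrons → 4(1)+2, aromatic.
Anion: 3 × 2 + 2 = 8 π electrons → 4(2), antiaromatic.

The cation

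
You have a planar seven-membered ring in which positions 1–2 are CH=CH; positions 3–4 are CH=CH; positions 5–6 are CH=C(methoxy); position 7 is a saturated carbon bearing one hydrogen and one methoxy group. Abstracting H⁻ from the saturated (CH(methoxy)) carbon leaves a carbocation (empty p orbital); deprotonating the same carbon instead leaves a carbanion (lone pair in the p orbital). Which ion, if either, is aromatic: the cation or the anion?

The cation

Once that carbon is sp², every ring atom has a p orbital and both ions are fully conjugated.
Cation: 3 × 2 + 0 = 6 π electrons → 4(1)+2, aromatic.
Anion: 3 × 2 + 2 = 8 π electrons → 4(2), antiaromatic.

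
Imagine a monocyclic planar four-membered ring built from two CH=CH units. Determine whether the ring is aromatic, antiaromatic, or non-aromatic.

Every ring atom contributes a p orbital perpendicular to the ring (every atom in a ring double bond is sp² and brings one electron to the p orbital), so the π system is cyclic and fully conjugated.
Adding the contributions, 2 × 2 = 4 from the 2 double-bond units.
4 is a 4n count (n = 1), so the planar conjugated ring is antiaromatic.
(The species described is cyclobutadiene.)

Antiaromatic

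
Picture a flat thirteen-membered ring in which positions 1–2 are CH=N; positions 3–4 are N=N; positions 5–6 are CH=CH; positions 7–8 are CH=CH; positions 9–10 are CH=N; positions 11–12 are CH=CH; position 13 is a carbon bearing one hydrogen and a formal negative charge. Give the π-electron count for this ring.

14

Check conjugation: every atom in a ring double bond is sp² and brings one electron to the p orbital; each =N– nitrogen is pyridine-type (lone pair in the sp² plane, one electron in the p orbital); the carbanion's lone pair occupies the p orbital — every position has a p orbital, so the cyclic π system is continuous.
Adding the contributions, 6 × 2 = 12 from the double-bond units + 2 from the CH(-) atom = 14.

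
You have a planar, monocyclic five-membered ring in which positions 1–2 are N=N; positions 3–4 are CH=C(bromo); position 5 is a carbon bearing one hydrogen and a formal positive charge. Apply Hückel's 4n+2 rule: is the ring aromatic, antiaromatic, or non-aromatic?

All ring atoms are sp² and supply a p orbital to the ring (each doubly-bonded ring atom is sp² with one p-orbital electron; the doubly-bonded nitrogens are pyridine-type — their lone pairs lie in the ring plane, leaving one electron in the p orbital; the carbocation has an empty p orbital); the conjugation is uninterrupted.
Counting π electrons: 2 × 2 = 4 from the double-bond units + 0 from the CH(+) atom = 4.
With 4 = 4·1 π electrons, Hückel's rule classifies the planar ring as antiaromatic.

Antiaromatic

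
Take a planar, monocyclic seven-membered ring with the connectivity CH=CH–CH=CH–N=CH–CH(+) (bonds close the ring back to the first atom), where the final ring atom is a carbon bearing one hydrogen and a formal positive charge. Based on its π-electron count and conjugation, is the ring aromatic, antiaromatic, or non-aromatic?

The p orbitals form a continuous loop: the double-bond atoms are sp², each contributing one p electron; each =N– nitrogen is pyridine-type (lone pair in the sp² plane, one electron in the p orbital); the carbocation has an empty p orbital. The ring is fully conjugated.
π-electron count: 3 × 2 = 6 from the double-bond units + 0 from the CH(+) atom = 6.
That gives a 4n+2 count (6, n = 1).

Aromatic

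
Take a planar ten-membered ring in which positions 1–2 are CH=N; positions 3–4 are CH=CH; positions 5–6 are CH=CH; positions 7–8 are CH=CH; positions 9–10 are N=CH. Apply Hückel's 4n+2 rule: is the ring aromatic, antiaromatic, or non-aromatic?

Aromatic

Check conjugation: the double-bond atoms are sp², each contributing one p electron; each =N– nitrogen is pyridine-type (lone pair in the sp² plane, one electron in the p orbital) — every position has a p orbital, so the cyclic π system is continuous.
Tallying contributions gives 5 × 2 = 10 from the 5 double-bond units.
That gives a 4n+2 count (10, n = 2).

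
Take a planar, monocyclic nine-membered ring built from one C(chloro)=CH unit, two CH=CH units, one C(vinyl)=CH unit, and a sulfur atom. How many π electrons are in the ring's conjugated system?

Every ring atom contributes a p orbital perpendicular to the ring (the double-bond atoms are sp², each contributing one p electron; the sulfur donates one lone pair from its p orbital), so the π system is cyclic and fully conjugated.
Tallying contributions gives 4 × 2 = 8 from the double-bond units + 2 from the S atom = 10.

10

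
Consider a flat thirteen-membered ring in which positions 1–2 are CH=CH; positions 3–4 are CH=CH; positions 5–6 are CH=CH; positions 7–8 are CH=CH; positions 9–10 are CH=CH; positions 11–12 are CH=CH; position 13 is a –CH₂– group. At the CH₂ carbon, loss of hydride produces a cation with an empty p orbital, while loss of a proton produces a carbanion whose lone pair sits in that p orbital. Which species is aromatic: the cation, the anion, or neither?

Both ions have a continuous loop of p orbitals — each ring atom is sp².
Cation: 6 × 2 + 0 = 12 π electrons → 4(3), antiaromatic.
Anion: 6 × 2 + 2 = 14 π electrons → 4(3)+2, aromatic.

The anion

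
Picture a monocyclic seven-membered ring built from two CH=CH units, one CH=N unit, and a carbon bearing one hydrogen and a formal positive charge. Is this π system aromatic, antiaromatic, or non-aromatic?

Aromatic

All ring atoms are sp² and supply a p orbital to the ring (every atom in a ring double bond is sp² and brings one electron to the p orbital; each sp² =N– keeps its lone pair in-plane and puts one electron into the π system; the carbocation has an empty p orbital); the conjugation is uninterrupted.
Tallying contributions gives 3 × 2 = 6 from the double-bond units + 0 from the CH(+) atom = 6.
That gives a 4n+2 count (6, n = 1).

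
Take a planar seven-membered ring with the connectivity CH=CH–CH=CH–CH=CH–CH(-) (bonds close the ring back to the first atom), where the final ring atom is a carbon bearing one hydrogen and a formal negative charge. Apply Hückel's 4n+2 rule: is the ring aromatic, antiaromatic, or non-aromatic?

Every ring atom contributes a p orbital perpendicular to the ring (each doubly-bonded ring atom is sp² with one p-orbital electron; the carbanion's lone pair occupies the p orbital), so the π system is cyclic and fully conjugated.
π-electron count: 3 × 2 = 6 from the double-bond units + 2 from the CH(-) atom = 8.
With 8 = 4·2 π electrons, Hückel's rule classifies the planar ring as antiaromatic.

Antiaromatic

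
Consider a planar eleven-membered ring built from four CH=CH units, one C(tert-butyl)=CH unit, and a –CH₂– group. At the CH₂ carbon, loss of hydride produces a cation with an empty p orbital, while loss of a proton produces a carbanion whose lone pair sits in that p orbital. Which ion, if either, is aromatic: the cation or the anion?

In either ion the ring is fully conjugated: every atom, including the new sp² carbon, supplies a p orbital.
Cation: 5 × 2 + 0 = 10 π electrons → 4(2)+2, aromatic.
Anion: 5 × 2 + 2 = 12 π electrons → 4(3), antiaromatic.

The cation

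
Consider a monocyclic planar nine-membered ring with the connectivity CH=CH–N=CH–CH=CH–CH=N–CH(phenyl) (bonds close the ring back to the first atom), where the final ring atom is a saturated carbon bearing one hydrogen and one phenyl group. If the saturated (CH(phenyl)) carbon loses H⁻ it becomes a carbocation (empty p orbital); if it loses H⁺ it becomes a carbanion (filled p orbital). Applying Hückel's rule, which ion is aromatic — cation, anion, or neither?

The anion

Once that carbon is sp², every ring atom has a p orbital and both ions are fully conjugated.
Cation: 4 × 2 + 0 = 8 π electrons → 4(2), antiaromatic.
Anion: 4 × 2 + 2 = 10 π electrons → 4(2)+2, aromatic.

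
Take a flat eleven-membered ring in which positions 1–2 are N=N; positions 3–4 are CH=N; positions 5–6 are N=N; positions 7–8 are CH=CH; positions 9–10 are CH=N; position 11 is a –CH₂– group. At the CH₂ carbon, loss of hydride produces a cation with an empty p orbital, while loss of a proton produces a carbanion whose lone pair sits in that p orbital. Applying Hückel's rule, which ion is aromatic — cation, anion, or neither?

The cation

Both ions have a continuous loop of p orbitals — each ring atom is sp².
Cation: 5 × 2 + 0 = 10 π electrons → 4(2)+2, aromatic.
Anion: 5 × 2 + 2 = 12 π electrons → 4(3), antiaromatic.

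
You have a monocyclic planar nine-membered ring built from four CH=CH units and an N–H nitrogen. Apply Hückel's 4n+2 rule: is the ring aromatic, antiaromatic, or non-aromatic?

Aromatic

Every ring atom contributes a p orbital perpendicular to the ring (the double-bond atoms are sp², each contributing one p electron; the pyrrole-type nitrogen donates its lone pair from the p orbital), so the π system is cyclic and fully conjugated.
Counting π electrons: 4 × 2 = 8 from the double-bond units + 2 from the NH atom = 10.
Since 10 = 4·2 + 2, the ring meets the 4n+2 criterion.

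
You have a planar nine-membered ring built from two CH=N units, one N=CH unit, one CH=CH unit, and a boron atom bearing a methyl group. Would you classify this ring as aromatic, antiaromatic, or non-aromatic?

Check conjugation: each doubly-bonded ring atom is sp² with one p-orbital electron; the doubly-bonded nitrogens are pyridine-type — their lone pairs lie in the ring plane, leaving one electron in the p orbital; the boron has an empty p orbital — every position has a p orbital, so the cyclic π system is continuous.
Tallying contributions gives 4 × 2 = 8 from the double-bond units + 0 from the B(methyl) atom = 8.
8 is a 4n count (n = 2), so the planar conjugated ring is antiaromatic.

Antiaromatic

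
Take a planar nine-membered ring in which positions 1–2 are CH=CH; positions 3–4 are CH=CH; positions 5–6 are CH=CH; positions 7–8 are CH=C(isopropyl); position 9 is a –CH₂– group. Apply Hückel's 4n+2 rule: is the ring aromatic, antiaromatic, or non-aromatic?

Because the tetrahedral CH₂ carbon is sp³ and has no p orbital in the ring π system at the CH2 position, the π system cannot extend all the way around the ring.
Broken conjugation rules out both aromaticity and antiaromaticity.

Non-aromatic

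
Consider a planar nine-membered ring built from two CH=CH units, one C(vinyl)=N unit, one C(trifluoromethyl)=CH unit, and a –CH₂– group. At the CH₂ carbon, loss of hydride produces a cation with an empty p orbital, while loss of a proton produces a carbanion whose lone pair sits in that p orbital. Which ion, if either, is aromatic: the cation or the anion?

The anion

In either ion the ring is fully conjugated: every atom, including the new sp² carbon, supplies a p orbital.
Cation: 4 × 2 + 0 = 8 π electrons → 4(2), antiaromatic.
Anion: 4 × 2 + 2 = 10 π electrons → 4(2)+2, aromatic.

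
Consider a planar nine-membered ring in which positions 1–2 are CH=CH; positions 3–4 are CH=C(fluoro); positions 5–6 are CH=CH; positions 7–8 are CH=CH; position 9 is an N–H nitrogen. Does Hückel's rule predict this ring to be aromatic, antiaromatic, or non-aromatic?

Check conjugation: every atom in a ring double bond is sp² and brings one electron to the p orbital; the pyrrole-type nitrogen donates its lone pair from the p orbital — every position has a p orbital, so the cyclic π system is continuous.
Counting π electrons: 4 × 2 = 8 from the double-bond units + 2 from the NH atom = 10.
That gives a 4n+2 count (10, n = 2).

Aromatic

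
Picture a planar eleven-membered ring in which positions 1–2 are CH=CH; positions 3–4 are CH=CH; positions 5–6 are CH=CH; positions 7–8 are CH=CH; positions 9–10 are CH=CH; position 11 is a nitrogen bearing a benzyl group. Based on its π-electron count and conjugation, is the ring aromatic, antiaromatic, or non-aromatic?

Antiaromatic

Every ring atom contributes a p orbital perpendicular to the ring (the double-bond atoms are sp², each contributing one p electron; the pyrrole-type nitrogen donates its lone pair from the p orbital), so the π system is cyclic and fully conjugated.
Counting π electrons: 5 × 2 = 10 from the double-bond units + 2 from the N(benzyl) atom = 12.
With 12 = 4·3 π electrons, Hückel's rule classifies the planar ring as antiaromatic.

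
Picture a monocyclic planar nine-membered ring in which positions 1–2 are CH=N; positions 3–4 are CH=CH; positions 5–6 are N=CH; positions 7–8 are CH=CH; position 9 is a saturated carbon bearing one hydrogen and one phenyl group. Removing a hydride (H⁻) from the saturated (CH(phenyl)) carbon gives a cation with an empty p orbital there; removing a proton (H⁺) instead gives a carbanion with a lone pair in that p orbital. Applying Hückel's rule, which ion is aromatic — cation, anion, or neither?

The anion

Both ions have a continuous loop of p orbitals — each ring atom is sp².
Cation: 4 × 2 + 0 = 8 π electrons → 4(2), antiaromatic.
Anion: 4 × 2 + 2 = 10 π electrons → 4(2)+2, aromatic.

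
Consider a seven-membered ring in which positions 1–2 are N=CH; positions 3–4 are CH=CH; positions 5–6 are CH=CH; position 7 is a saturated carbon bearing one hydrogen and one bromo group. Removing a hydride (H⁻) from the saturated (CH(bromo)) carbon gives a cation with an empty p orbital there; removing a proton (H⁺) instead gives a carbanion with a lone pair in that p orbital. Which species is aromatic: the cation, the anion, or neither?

The cation

In either ion the ring is fully conjugated: every atom, including the new sp² carbon, supplies a p orbital.
Cation: 3 × 2 + 0 = 6 π electrons → 4(1)+2, aromatic.
Anion: 3 × 2 + 2 = 8 π electrons → 4(2), antiaromatic.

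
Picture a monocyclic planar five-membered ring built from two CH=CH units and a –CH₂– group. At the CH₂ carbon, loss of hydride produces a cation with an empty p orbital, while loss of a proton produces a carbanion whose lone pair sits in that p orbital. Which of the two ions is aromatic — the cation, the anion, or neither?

The anion

In either ion the ring is fully conjugated: every atom, including the new sp² carbon, supplies a p orbital.
Cation: 2 × 2 + 0 = 4 π electrons → 4(1), antiaromatic.
Anion: 2 × 2 + 2 = 6 π electrons → 4(1)+2, aromatic.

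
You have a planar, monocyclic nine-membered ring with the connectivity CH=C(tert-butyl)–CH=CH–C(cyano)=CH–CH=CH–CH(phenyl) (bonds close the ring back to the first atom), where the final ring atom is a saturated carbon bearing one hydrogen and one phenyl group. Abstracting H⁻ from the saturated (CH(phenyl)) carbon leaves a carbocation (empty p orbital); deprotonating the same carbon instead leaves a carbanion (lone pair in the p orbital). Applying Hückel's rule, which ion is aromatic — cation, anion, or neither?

The anion

Both ions have a continuous loop of p orbitals — each ring atom is sp².
Cation: 4 × 2 + 0 = 8 π electrons → 4(2), antiaromatic.
Anion: 4 × 2 + 2 = 10 π electrons → 4(2)+2, aromatic.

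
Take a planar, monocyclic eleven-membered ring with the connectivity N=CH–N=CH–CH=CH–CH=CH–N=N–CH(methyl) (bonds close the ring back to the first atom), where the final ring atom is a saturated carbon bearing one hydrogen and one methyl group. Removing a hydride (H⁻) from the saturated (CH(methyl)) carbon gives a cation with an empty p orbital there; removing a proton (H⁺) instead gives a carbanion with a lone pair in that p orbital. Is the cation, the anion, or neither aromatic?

Both ions have a continuous loop of p orbitals — each ring atom is sp².
Cation: 5 × 2 + 0 = 10 π electrons → 4(2)+2, aromatic.
Anion: 5 × 2 + 2 = 12 π electrons → 4(3), antiaromatic.

The cation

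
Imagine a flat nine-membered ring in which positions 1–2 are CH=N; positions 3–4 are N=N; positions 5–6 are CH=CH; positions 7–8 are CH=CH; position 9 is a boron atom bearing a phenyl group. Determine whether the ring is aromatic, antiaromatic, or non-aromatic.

Antiaromatic

The p orbitals form a continuous loop: each doubly-bonded ring atom is sp² with one p-orbital electron; each sp² =N– keeps its lone pair in-plane and puts one electron into the π system; the boron has an empty p orbital. The ring is fully conjugated.
Tallying contributions gives 4 × 2 = 8 from the double-bond units + 0 from the B(phenyl) atom = 8.
8 is a 4n count (n = 2), so the planar conjugated ring is antiaromatic.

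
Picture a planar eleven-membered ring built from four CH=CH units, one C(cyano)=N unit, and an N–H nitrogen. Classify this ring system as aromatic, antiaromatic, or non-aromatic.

Check conjugation: each doubly-bonded ring atom is sp² with one p-orbital electron; each =N– nitrogen is pyridine-type (lone pair in the sp² plane, one electron in the p orbital); the pyrrole-type nitrogen donates its lone pair from the p orbital — every position has a p orbital, so the cyclic π system is continuous.
Adding the contributions, 5 × 2 = 10 from the double-bond units + 2 from the NH atom = 12.
12 = 4(3); a planar, fully conjugated 4n system is antiaromatic.

Antiaromatic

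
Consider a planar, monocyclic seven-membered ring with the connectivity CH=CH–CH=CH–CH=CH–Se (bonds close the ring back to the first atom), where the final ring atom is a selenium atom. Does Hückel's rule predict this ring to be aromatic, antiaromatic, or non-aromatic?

Antiaromatic

Check conjugation: each doubly-bonded ring atom is sp² with one p-orbital electron; the selenium donates one lone pair from its p orbital — every position has a p orbital, so the cyclic π system is continuous.
Adding the contributions, 3 × 2 = 6 from the double-bond units + 2 from the Se atom = 8.
A 4n π count (8, n = 2) in a planar conjugated ring means antiaromatic.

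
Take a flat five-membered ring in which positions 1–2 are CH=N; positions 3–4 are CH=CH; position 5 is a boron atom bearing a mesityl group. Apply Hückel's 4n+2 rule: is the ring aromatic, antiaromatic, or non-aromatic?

All ring atoms are sp² and supply a p orbital to the ring (the double-bond atoms are sp², each contributing one p electron; each sp² =N– keeps its lone pair in-plane and puts one electron into the π system; the boron has an empty p orbital); the conjugation is uninterrupted.
Tallying contributions gives 2 × 2 = 4 from the double-bond units + 0 from the B(mesityl) atom = 4.
4 = 4(1); a planar, fully conjugated 4n system is antiaromatic.

Antiaromatic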